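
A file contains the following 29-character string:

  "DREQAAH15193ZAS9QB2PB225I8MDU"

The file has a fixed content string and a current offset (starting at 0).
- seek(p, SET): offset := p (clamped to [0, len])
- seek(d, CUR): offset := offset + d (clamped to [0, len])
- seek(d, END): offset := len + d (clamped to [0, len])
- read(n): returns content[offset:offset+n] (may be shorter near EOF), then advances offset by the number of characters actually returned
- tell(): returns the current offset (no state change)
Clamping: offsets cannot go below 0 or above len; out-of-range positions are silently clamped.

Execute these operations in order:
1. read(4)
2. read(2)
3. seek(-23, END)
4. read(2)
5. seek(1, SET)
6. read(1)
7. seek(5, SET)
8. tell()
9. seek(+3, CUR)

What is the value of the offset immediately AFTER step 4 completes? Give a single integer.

After 1 (read(4)): returned 'DREQ', offset=4
After 2 (read(2)): returned 'AA', offset=6
After 3 (seek(-23, END)): offset=6
After 4 (read(2)): returned 'H1', offset=8

Answer: 8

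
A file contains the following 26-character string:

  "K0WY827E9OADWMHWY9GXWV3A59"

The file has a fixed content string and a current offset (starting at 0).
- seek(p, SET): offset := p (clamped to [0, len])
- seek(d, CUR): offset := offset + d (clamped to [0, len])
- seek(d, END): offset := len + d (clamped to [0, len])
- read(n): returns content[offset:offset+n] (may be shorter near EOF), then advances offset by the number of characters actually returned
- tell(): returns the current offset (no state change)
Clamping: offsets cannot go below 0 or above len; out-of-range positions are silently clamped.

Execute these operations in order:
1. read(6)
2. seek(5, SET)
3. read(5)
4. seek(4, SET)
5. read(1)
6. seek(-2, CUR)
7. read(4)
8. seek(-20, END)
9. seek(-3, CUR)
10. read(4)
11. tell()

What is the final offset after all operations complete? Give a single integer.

Answer: 7

Derivation:
After 1 (read(6)): returned 'K0WY82', offset=6
After 2 (seek(5, SET)): offset=5
After 3 (read(5)): returned '27E9O', offset=10
After 4 (seek(4, SET)): offset=4
After 5 (read(1)): returned '8', offset=5
After 6 (seek(-2, CUR)): offset=3
After 7 (read(4)): returned 'Y827', offset=7
After 8 (seek(-20, END)): offset=6
After 9 (seek(-3, CUR)): offset=3
After 10 (read(4)): returned 'Y827', offset=7
After 11 (tell()): offset=7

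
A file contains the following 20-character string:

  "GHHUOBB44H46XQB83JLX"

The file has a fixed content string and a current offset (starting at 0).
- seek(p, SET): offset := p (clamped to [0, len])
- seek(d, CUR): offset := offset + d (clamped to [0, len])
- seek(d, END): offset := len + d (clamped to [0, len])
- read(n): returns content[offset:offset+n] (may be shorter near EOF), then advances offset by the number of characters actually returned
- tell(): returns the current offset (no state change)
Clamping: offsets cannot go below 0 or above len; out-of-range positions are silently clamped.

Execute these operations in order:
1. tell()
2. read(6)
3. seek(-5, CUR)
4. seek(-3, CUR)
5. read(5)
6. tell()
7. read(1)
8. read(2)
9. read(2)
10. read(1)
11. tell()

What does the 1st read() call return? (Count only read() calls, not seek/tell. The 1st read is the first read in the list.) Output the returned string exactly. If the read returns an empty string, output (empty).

After 1 (tell()): offset=0
After 2 (read(6)): returned 'GHHUOB', offset=6
After 3 (seek(-5, CUR)): offset=1
After 4 (seek(-3, CUR)): offset=0
After 5 (read(5)): returned 'GHHUO', offset=5
After 6 (tell()): offset=5
After 7 (read(1)): returned 'B', offset=6
After 8 (read(2)): returned 'B4', offset=8
After 9 (read(2)): returned '4H', offset=10
After 10 (read(1)): returned '4', offset=11
After 11 (tell()): offset=11

Answer: GHHUOB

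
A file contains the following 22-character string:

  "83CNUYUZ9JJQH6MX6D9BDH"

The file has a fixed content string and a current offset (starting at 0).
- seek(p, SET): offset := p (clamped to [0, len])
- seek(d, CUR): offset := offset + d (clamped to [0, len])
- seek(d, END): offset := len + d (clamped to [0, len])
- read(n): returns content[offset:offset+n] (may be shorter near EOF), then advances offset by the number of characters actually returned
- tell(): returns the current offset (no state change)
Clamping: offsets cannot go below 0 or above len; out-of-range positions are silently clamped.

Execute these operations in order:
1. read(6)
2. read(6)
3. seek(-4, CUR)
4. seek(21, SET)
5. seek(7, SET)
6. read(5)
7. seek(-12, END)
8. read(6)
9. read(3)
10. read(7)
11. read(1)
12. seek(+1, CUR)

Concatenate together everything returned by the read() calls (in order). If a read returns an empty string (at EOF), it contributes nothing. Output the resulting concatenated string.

Answer: 83CNUYUZ9JJQZ9JJQJQH6MX6D9BDH

Derivation:
After 1 (read(6)): returned '83CNUY', offset=6
After 2 (read(6)): returned 'UZ9JJQ', offset=12
After 3 (seek(-4, CUR)): offset=8
After 4 (seek(21, SET)): offset=21
After 5 (seek(7, SET)): offset=7
After 6 (read(5)): returned 'Z9JJQ', offset=12
After 7 (seek(-12, END)): offset=10
After 8 (read(6)): returned 'JQH6MX', offset=16
After 9 (read(3)): returned '6D9', offset=19
After 10 (read(7)): returned 'BDH', offset=22
After 11 (read(1)): returned '', offset=22
After 12 (seek(+1, CUR)): offset=22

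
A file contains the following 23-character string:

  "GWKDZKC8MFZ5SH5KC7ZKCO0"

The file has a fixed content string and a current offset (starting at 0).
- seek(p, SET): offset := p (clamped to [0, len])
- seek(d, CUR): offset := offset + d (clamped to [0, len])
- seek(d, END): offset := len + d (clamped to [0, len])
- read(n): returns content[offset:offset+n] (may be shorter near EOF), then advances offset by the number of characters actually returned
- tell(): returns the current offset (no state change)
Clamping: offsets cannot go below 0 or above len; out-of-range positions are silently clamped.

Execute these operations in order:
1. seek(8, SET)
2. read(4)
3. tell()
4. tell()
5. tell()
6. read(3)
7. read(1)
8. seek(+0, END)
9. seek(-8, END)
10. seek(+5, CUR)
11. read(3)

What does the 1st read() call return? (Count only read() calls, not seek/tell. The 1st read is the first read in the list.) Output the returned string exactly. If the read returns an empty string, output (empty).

After 1 (seek(8, SET)): offset=8
After 2 (read(4)): returned 'MFZ5', offset=12
After 3 (tell()): offset=12
After 4 (tell()): offset=12
After 5 (tell()): offset=12
After 6 (read(3)): returned 'SH5', offset=15
After 7 (read(1)): returned 'K', offset=16
After 8 (seek(+0, END)): offset=23
After 9 (seek(-8, END)): offset=15
After 10 (seek(+5, CUR)): offset=20
After 11 (read(3)): returned 'CO0', offset=23

Answer: MFZ5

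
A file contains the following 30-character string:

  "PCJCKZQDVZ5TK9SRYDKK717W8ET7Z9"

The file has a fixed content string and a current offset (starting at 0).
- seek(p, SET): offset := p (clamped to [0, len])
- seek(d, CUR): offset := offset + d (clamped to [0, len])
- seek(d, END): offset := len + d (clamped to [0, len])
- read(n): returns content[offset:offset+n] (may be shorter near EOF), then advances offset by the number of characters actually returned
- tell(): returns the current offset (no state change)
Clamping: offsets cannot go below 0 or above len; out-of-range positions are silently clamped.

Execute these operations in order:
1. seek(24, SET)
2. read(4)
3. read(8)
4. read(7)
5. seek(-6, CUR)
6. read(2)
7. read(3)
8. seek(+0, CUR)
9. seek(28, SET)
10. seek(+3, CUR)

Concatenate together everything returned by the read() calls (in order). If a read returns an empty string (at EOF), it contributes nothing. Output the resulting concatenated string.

After 1 (seek(24, SET)): offset=24
After 2 (read(4)): returned '8ET7', offset=28
After 3 (read(8)): returned 'Z9', offset=30
After 4 (read(7)): returned '', offset=30
After 5 (seek(-6, CUR)): offset=24
After 6 (read(2)): returned '8E', offset=26
After 7 (read(3)): returned 'T7Z', offset=29
After 8 (seek(+0, CUR)): offset=29
After 9 (seek(28, SET)): offset=28
After 10 (seek(+3, CUR)): offset=30

Answer: 8ET7Z98ET7Z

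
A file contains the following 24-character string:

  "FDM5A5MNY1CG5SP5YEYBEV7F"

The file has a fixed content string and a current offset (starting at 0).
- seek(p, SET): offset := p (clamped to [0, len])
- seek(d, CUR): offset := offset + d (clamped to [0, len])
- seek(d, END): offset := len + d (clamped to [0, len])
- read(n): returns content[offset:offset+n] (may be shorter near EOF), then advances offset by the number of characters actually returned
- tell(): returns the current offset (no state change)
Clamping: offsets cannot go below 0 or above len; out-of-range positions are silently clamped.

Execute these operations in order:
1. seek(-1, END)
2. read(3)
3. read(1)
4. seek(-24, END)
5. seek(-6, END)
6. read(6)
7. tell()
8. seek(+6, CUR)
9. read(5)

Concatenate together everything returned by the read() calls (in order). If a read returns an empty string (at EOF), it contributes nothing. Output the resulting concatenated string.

Answer: FYBEV7F

Derivation:
After 1 (seek(-1, END)): offset=23
After 2 (read(3)): returned 'F', offset=24
After 3 (read(1)): returned '', offset=24
After 4 (seek(-24, END)): offset=0
After 5 (seek(-6, END)): offset=18
After 6 (read(6)): returned 'YBEV7F', offset=24
After 7 (tell()): offset=24
After 8 (seek(+6, CUR)): offset=24
After 9 (read(5)): returned '', offset=24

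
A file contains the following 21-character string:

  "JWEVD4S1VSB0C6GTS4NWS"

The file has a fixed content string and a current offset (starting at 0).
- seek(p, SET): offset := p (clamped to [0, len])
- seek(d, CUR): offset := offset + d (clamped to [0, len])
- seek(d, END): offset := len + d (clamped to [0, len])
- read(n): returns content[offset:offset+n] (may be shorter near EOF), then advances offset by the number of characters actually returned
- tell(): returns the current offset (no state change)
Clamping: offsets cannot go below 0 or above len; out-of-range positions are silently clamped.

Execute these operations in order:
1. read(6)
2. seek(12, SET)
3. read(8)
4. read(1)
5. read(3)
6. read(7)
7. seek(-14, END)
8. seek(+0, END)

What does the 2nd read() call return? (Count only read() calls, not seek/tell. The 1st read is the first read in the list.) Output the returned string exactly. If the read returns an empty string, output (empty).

After 1 (read(6)): returned 'JWEVD4', offset=6
After 2 (seek(12, SET)): offset=12
After 3 (read(8)): returned 'C6GTS4NW', offset=20
After 4 (read(1)): returned 'S', offset=21
After 5 (read(3)): returned '', offset=21
After 6 (read(7)): returned '', offset=21
After 7 (seek(-14, END)): offset=7
After 8 (seek(+0, END)): offset=21

Answer: C6GTS4NW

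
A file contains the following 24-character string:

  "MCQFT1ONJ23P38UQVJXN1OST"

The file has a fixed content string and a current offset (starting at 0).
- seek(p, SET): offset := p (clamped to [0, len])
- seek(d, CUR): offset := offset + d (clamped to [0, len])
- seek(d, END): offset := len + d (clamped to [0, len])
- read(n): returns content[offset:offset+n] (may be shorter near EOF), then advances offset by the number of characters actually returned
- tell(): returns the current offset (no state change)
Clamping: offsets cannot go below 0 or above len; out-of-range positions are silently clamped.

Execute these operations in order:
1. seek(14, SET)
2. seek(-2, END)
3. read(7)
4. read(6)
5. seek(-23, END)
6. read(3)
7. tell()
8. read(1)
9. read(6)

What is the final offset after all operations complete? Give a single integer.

After 1 (seek(14, SET)): offset=14
After 2 (seek(-2, END)): offset=22
After 3 (read(7)): returned 'ST', offset=24
After 4 (read(6)): returned '', offset=24
After 5 (seek(-23, END)): offset=1
After 6 (read(3)): returned 'CQF', offset=4
After 7 (tell()): offset=4
After 8 (read(1)): returned 'T', offset=5
After 9 (read(6)): returned '1ONJ23', offset=11

Answer: 11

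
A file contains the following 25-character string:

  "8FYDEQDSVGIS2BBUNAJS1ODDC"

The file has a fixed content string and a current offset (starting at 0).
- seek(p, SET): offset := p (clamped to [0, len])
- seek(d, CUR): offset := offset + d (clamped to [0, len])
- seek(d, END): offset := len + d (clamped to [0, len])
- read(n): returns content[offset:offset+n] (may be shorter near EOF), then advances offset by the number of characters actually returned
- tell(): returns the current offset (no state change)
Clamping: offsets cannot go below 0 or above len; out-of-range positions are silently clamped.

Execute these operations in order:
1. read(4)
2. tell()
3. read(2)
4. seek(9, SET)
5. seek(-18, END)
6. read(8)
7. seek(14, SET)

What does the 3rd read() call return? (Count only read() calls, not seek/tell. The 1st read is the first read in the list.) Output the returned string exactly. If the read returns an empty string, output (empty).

After 1 (read(4)): returned '8FYD', offset=4
After 2 (tell()): offset=4
After 3 (read(2)): returned 'EQ', offset=6
After 4 (seek(9, SET)): offset=9
After 5 (seek(-18, END)): offset=7
After 6 (read(8)): returned 'SVGIS2BB', offset=15
After 7 (seek(14, SET)): offset=14

Answer: SVGIS2BB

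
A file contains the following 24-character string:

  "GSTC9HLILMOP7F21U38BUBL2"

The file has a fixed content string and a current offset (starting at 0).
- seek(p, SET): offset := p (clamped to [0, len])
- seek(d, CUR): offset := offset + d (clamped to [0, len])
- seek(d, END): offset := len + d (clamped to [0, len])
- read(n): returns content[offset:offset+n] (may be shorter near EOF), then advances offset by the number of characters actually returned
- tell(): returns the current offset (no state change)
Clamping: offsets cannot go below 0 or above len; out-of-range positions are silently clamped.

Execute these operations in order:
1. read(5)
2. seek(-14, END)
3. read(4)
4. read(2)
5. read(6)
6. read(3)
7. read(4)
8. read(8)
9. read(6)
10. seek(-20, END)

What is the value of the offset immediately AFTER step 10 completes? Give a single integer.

Answer: 4

Derivation:
After 1 (read(5)): returned 'GSTC9', offset=5
After 2 (seek(-14, END)): offset=10
After 3 (read(4)): returned 'OP7F', offset=14
After 4 (read(2)): returned '21', offset=16
After 5 (read(6)): returned 'U38BUB', offset=22
After 6 (read(3)): returned 'L2', offset=24
After 7 (read(4)): returned '', offset=24
After 8 (read(8)): returned '', offset=24
After 9 (read(6)): returned '', offset=24
After 10 (seek(-20, END)): offset=4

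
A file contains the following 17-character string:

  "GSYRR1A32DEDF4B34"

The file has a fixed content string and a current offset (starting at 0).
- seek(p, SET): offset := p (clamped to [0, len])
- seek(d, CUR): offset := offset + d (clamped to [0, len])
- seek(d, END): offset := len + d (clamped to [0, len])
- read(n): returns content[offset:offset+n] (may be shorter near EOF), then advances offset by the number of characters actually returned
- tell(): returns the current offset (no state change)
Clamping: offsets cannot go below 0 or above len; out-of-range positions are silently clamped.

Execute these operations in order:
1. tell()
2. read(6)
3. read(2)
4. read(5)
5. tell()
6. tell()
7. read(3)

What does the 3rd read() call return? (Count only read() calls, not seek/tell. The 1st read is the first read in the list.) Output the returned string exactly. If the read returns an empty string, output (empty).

After 1 (tell()): offset=0
After 2 (read(6)): returned 'GSYRR1', offset=6
After 3 (read(2)): returned 'A3', offset=8
After 4 (read(5)): returned '2DEDF', offset=13
After 5 (tell()): offset=13
After 6 (tell()): offset=13
After 7 (read(3)): returned '4B3', offset=16

Answer: 2DEDF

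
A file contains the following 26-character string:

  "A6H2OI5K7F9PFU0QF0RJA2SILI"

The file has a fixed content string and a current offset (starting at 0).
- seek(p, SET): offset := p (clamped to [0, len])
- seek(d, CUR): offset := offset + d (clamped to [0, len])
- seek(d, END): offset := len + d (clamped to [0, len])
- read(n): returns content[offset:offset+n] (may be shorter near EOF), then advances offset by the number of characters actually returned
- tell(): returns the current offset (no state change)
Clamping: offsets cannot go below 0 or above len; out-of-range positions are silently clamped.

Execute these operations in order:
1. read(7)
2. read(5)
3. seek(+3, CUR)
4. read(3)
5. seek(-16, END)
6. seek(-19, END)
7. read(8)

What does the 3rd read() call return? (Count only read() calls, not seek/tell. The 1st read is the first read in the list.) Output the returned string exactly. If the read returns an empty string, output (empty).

After 1 (read(7)): returned 'A6H2OI5', offset=7
After 2 (read(5)): returned 'K7F9P', offset=12
After 3 (seek(+3, CUR)): offset=15
After 4 (read(3)): returned 'QF0', offset=18
After 5 (seek(-16, END)): offset=10
After 6 (seek(-19, END)): offset=7
After 7 (read(8)): returned 'K7F9PFU0', offset=15

Answer: QF0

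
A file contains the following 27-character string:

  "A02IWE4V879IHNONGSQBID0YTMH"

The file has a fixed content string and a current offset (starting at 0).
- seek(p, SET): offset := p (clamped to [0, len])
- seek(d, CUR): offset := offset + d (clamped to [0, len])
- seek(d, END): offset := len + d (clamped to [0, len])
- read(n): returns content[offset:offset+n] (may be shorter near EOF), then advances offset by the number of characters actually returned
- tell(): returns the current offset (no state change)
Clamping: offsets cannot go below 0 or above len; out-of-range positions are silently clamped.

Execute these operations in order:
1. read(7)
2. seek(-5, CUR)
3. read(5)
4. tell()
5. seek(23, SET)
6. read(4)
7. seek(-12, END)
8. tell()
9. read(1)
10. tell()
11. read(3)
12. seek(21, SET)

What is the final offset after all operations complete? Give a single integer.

Answer: 21

Derivation:
After 1 (read(7)): returned 'A02IWE4', offset=7
After 2 (seek(-5, CUR)): offset=2
After 3 (read(5)): returned '2IWE4', offset=7
After 4 (tell()): offset=7
After 5 (seek(23, SET)): offset=23
After 6 (read(4)): returned 'YTMH', offset=27
After 7 (seek(-12, END)): offset=15
After 8 (tell()): offset=15
After 9 (read(1)): returned 'N', offset=16
After 10 (tell()): offset=16
After 11 (read(3)): returned 'GSQ', offset=19
After 12 (seek(21, SET)): offset=21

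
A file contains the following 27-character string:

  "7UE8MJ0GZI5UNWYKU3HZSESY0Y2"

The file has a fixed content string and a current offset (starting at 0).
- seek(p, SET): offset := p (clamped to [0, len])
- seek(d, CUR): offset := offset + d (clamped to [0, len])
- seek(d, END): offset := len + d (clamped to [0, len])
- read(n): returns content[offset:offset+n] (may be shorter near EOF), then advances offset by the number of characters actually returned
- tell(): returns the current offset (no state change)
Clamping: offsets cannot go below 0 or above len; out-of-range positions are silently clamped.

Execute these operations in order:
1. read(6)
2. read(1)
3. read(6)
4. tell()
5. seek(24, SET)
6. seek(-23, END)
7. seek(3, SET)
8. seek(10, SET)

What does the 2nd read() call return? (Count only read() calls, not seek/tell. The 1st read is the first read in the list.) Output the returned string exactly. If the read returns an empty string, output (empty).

After 1 (read(6)): returned '7UE8MJ', offset=6
After 2 (read(1)): returned '0', offset=7
After 3 (read(6)): returned 'GZI5UN', offset=13
After 4 (tell()): offset=13
After 5 (seek(24, SET)): offset=24
After 6 (seek(-23, END)): offset=4
After 7 (seek(3, SET)): offset=3
After 8 (seek(10, SET)): offset=10

Answer: 0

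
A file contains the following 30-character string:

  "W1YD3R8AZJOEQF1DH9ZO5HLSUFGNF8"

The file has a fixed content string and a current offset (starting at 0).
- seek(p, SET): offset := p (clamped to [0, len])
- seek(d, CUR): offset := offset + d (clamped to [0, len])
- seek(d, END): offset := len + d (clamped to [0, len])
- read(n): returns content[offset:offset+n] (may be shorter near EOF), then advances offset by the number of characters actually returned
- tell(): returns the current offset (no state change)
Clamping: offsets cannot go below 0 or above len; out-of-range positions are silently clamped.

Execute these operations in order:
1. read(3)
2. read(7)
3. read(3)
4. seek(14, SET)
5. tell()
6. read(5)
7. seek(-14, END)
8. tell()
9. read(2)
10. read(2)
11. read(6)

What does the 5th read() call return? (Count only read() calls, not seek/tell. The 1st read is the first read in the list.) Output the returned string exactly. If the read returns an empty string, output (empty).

Answer: H9

Derivation:
After 1 (read(3)): returned 'W1Y', offset=3
After 2 (read(7)): returned 'D3R8AZJ', offset=10
After 3 (read(3)): returned 'OEQ', offset=13
After 4 (seek(14, SET)): offset=14
After 5 (tell()): offset=14
After 6 (read(5)): returned '1DH9Z', offset=19
After 7 (seek(-14, END)): offset=16
After 8 (tell()): offset=16
After 9 (read(2)): returned 'H9', offset=18
After 10 (read(2)): returned 'ZO', offset=20
After 11 (read(6)): returned '5HLSUF', offset=26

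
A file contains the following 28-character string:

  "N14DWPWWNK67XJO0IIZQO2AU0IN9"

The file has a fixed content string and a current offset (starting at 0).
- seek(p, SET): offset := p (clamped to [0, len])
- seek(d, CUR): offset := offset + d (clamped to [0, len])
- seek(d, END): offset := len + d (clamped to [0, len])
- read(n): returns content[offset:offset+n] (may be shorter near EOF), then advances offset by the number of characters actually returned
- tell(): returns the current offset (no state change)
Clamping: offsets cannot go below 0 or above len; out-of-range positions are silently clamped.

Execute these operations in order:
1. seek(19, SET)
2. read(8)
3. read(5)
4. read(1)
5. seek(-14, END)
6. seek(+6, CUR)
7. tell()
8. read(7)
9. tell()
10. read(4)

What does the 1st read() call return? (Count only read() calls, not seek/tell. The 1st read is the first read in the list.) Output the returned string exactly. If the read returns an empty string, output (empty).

Answer: QO2AU0IN

Derivation:
After 1 (seek(19, SET)): offset=19
After 2 (read(8)): returned 'QO2AU0IN', offset=27
After 3 (read(5)): returned '9', offset=28
After 4 (read(1)): returned '', offset=28
After 5 (seek(-14, END)): offset=14
After 6 (seek(+6, CUR)): offset=20
After 7 (tell()): offset=20
After 8 (read(7)): returned 'O2AU0IN', offset=27
After 9 (tell()): offset=27
After 10 (read(4)): returned '9', offset=28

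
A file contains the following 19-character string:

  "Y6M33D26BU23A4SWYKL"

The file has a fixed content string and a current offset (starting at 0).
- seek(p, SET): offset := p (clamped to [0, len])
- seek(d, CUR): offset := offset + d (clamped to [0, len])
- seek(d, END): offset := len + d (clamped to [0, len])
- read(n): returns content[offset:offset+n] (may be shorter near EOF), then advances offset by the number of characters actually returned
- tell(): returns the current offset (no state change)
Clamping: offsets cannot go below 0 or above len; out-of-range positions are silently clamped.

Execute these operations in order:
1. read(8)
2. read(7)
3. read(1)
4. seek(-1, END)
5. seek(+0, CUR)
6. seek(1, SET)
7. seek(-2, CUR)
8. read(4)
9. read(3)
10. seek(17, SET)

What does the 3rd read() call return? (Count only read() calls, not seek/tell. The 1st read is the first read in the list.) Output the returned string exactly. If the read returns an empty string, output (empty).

After 1 (read(8)): returned 'Y6M33D26', offset=8
After 2 (read(7)): returned 'BU23A4S', offset=15
After 3 (read(1)): returned 'W', offset=16
After 4 (seek(-1, END)): offset=18
After 5 (seek(+0, CUR)): offset=18
After 6 (seek(1, SET)): offset=1
After 7 (seek(-2, CUR)): offset=0
After 8 (read(4)): returned 'Y6M3', offset=4
After 9 (read(3)): returned '3D2', offset=7
After 10 (seek(17, SET)): offset=17

Answer: W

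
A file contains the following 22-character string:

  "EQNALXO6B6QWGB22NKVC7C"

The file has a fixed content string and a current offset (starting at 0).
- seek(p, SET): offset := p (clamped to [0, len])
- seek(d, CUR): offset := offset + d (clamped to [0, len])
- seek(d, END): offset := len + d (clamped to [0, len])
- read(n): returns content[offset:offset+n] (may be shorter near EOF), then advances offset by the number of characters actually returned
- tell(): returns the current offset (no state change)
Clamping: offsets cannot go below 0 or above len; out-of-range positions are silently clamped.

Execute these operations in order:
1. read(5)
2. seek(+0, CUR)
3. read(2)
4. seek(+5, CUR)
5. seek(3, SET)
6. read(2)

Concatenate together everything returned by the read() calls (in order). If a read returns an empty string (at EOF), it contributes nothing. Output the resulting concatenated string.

After 1 (read(5)): returned 'EQNAL', offset=5
After 2 (seek(+0, CUR)): offset=5
After 3 (read(2)): returned 'XO', offset=7
After 4 (seek(+5, CUR)): offset=12
After 5 (seek(3, SET)): offset=3
After 6 (read(2)): returned 'AL', offset=5

Answer: EQNALXOAL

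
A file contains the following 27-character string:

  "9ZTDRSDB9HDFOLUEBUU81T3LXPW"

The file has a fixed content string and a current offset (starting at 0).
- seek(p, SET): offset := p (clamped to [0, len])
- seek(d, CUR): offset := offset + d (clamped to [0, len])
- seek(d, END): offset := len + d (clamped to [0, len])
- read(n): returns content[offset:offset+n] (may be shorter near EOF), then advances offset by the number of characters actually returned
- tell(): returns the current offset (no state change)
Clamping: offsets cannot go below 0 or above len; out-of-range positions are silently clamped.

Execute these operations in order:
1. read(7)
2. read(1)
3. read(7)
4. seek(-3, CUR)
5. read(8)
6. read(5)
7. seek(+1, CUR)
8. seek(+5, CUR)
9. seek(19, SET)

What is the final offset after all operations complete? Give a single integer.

Answer: 19

Derivation:
After 1 (read(7)): returned '9ZTDRSD', offset=7
After 2 (read(1)): returned 'B', offset=8
After 3 (read(7)): returned '9HDFOLU', offset=15
After 4 (seek(-3, CUR)): offset=12
After 5 (read(8)): returned 'OLUEBUU8', offset=20
After 6 (read(5)): returned '1T3LX', offset=25
After 7 (seek(+1, CUR)): offset=26
After 8 (seek(+5, CUR)): offset=27
After 9 (seek(19, SET)): offset=19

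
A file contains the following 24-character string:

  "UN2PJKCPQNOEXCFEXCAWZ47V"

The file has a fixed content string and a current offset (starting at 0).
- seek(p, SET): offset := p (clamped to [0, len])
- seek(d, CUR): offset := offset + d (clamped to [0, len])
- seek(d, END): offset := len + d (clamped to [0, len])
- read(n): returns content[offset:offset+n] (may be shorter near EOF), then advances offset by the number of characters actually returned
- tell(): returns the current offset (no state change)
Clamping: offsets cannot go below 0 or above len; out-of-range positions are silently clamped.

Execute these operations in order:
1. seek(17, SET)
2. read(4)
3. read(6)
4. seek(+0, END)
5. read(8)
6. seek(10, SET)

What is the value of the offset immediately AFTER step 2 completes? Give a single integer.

Answer: 21

Derivation:
After 1 (seek(17, SET)): offset=17
After 2 (read(4)): returned 'CAWZ', offset=21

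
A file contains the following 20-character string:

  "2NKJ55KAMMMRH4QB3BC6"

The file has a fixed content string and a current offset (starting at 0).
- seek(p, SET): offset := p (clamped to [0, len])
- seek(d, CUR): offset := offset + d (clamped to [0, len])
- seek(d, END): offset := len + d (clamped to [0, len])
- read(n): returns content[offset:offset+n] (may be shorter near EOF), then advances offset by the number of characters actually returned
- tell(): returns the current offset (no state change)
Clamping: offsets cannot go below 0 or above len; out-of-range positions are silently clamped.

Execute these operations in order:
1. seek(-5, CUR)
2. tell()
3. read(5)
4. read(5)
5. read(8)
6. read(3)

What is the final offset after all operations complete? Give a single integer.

After 1 (seek(-5, CUR)): offset=0
After 2 (tell()): offset=0
After 3 (read(5)): returned '2NKJ5', offset=5
After 4 (read(5)): returned '5KAMM', offset=10
After 5 (read(8)): returned 'MRH4QB3B', offset=18
After 6 (read(3)): returned 'C6', offset=20

Answer: 20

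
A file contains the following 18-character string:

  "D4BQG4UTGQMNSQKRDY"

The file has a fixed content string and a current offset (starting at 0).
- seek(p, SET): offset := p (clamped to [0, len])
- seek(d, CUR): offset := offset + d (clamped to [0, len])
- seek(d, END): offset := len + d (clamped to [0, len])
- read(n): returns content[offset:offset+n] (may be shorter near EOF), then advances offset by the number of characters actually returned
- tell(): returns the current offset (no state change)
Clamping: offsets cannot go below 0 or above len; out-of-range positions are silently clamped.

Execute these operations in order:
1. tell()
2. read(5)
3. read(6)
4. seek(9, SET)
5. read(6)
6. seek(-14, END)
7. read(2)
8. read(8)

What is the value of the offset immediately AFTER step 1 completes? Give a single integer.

Answer: 0

Derivation:
After 1 (tell()): offset=0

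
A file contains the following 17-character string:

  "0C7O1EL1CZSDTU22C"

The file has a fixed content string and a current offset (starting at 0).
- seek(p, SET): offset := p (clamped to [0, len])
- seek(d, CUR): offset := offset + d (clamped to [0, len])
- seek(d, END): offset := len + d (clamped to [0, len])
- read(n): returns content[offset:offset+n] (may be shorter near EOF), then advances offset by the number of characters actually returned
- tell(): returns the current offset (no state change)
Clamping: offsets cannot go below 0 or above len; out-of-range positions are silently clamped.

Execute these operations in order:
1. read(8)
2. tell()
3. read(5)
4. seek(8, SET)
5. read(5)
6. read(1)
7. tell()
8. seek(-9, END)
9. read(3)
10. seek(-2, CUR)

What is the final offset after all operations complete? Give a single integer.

After 1 (read(8)): returned '0C7O1EL1', offset=8
After 2 (tell()): offset=8
After 3 (read(5)): returned 'CZSDT', offset=13
After 4 (seek(8, SET)): offset=8
After 5 (read(5)): returned 'CZSDT', offset=13
After 6 (read(1)): returned 'U', offset=14
After 7 (tell()): offset=14
After 8 (seek(-9, END)): offset=8
After 9 (read(3)): returned 'CZS', offset=11
After 10 (seek(-2, CUR)): offset=9

Answer: 9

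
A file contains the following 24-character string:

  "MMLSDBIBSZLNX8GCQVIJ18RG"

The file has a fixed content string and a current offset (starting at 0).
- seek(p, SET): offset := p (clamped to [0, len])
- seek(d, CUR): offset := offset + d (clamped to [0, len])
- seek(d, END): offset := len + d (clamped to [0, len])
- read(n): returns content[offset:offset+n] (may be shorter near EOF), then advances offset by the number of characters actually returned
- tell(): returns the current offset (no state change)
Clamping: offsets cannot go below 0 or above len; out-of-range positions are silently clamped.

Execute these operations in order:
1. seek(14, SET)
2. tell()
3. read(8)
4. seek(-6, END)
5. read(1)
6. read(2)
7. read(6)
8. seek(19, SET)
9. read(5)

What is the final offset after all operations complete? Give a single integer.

After 1 (seek(14, SET)): offset=14
After 2 (tell()): offset=14
After 3 (read(8)): returned 'GCQVIJ18', offset=22
After 4 (seek(-6, END)): offset=18
After 5 (read(1)): returned 'I', offset=19
After 6 (read(2)): returned 'J1', offset=21
After 7 (read(6)): returned '8RG', offset=24
After 8 (seek(19, SET)): offset=19
After 9 (read(5)): returned 'J18RG', offset=24

Answer: 24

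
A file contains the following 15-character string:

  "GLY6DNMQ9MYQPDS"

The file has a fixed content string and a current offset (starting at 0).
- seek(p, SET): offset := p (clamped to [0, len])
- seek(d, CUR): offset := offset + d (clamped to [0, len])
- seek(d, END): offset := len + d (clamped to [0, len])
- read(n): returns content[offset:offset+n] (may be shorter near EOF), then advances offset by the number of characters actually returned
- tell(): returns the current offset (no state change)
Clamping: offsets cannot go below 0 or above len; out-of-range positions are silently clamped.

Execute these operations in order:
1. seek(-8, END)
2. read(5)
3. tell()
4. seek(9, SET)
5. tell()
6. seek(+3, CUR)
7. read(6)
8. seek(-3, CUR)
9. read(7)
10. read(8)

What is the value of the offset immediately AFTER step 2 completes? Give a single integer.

Answer: 12

Derivation:
After 1 (seek(-8, END)): offset=7
After 2 (read(5)): returned 'Q9MYQ', offset=12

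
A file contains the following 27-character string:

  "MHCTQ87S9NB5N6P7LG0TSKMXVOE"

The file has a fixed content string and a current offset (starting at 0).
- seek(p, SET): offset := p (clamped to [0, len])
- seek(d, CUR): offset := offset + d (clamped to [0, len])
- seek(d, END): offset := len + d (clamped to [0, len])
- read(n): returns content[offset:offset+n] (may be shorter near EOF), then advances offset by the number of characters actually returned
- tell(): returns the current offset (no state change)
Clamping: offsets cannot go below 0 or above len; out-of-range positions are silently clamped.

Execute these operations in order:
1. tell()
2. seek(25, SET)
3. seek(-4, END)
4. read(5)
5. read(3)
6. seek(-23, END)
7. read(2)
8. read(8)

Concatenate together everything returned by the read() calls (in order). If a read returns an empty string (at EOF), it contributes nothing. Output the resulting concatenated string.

After 1 (tell()): offset=0
After 2 (seek(25, SET)): offset=25
After 3 (seek(-4, END)): offset=23
After 4 (read(5)): returned 'XVOE', offset=27
After 5 (read(3)): returned '', offset=27
After 6 (seek(-23, END)): offset=4
After 7 (read(2)): returned 'Q8', offset=6
After 8 (read(8)): returned '7S9NB5N6', offset=14

Answer: XVOEQ87S9NB5N6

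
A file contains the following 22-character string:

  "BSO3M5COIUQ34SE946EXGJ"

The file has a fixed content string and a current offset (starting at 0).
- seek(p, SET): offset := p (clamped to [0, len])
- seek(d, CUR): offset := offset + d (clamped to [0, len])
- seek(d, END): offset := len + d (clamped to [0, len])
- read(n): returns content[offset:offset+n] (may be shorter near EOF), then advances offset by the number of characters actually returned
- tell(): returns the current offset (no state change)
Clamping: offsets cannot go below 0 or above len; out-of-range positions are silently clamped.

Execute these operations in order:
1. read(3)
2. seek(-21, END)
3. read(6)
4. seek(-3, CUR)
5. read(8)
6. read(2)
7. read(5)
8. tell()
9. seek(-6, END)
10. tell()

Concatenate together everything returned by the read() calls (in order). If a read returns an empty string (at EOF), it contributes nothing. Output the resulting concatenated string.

Answer: BSOSO3M5CM5COIUQ34SE946E

Derivation:
After 1 (read(3)): returned 'BSO', offset=3
After 2 (seek(-21, END)): offset=1
After 3 (read(6)): returned 'SO3M5C', offset=7
After 4 (seek(-3, CUR)): offset=4
After 5 (read(8)): returned 'M5COIUQ3', offset=12
After 6 (read(2)): returned '4S', offset=14
After 7 (read(5)): returned 'E946E', offset=19
After 8 (tell()): offset=19
After 9 (seek(-6, END)): offset=16
After 10 (tell()): offset=16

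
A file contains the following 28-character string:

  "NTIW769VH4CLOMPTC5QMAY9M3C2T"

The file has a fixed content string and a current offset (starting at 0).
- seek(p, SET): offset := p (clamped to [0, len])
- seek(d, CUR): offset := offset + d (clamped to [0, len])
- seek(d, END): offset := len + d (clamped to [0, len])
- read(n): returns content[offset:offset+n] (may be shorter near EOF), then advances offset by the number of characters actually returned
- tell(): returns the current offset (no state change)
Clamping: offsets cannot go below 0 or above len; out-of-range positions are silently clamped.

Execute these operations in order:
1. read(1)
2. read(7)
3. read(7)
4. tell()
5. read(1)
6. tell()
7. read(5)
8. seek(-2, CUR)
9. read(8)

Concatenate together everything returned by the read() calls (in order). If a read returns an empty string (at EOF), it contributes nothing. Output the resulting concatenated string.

After 1 (read(1)): returned 'N', offset=1
After 2 (read(7)): returned 'TIW769V', offset=8
After 3 (read(7)): returned 'H4CLOMP', offset=15
After 4 (tell()): offset=15
After 5 (read(1)): returned 'T', offset=16
After 6 (tell()): offset=16
After 7 (read(5)): returned 'C5QMA', offset=21
After 8 (seek(-2, CUR)): offset=19
After 9 (read(8)): returned 'MAY9M3C2', offset=27

Answer: NTIW769VH4CLOMPTC5QMAMAY9M3C2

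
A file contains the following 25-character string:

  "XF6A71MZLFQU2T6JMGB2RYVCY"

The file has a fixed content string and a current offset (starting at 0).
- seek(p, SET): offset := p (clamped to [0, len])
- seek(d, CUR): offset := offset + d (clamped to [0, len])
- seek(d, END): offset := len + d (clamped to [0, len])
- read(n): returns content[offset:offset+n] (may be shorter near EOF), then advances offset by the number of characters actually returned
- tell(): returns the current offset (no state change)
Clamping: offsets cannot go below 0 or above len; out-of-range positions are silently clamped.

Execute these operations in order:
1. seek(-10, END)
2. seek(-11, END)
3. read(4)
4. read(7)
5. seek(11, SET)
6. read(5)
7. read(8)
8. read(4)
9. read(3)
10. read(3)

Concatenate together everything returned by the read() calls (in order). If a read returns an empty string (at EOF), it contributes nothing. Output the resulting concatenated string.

Answer: 6JMGB2RYVCYU2T6JMGB2RYVCY

Derivation:
After 1 (seek(-10, END)): offset=15
After 2 (seek(-11, END)): offset=14
After 3 (read(4)): returned '6JMG', offset=18
After 4 (read(7)): returned 'B2RYVCY', offset=25
After 5 (seek(11, SET)): offset=11
After 6 (read(5)): returned 'U2T6J', offset=16
After 7 (read(8)): returned 'MGB2RYVC', offset=24
After 8 (read(4)): returned 'Y', offset=25
After 9 (read(3)): returned '', offset=25
After 10 (read(3)): returned '', offset=25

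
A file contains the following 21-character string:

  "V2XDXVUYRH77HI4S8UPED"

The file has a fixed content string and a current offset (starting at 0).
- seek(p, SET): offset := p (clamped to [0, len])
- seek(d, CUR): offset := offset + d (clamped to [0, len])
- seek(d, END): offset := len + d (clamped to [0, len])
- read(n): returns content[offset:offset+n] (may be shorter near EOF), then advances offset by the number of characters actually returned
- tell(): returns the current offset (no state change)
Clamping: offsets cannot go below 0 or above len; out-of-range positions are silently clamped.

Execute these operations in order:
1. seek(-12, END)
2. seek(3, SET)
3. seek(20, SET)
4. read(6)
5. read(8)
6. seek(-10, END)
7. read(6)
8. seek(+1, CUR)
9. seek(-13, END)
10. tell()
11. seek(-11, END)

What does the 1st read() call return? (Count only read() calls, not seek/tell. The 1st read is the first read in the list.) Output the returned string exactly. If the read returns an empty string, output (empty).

Answer: D

Derivation:
After 1 (seek(-12, END)): offset=9
After 2 (seek(3, SET)): offset=3
After 3 (seek(20, SET)): offset=20
After 4 (read(6)): returned 'D', offset=21
After 5 (read(8)): returned '', offset=21
After 6 (seek(-10, END)): offset=11
After 7 (read(6)): returned '7HI4S8', offset=17
After 8 (seek(+1, CUR)): offset=18
After 9 (seek(-13, END)): offset=8
After 10 (tell()): offset=8
After 11 (seek(-11, END)): offset=10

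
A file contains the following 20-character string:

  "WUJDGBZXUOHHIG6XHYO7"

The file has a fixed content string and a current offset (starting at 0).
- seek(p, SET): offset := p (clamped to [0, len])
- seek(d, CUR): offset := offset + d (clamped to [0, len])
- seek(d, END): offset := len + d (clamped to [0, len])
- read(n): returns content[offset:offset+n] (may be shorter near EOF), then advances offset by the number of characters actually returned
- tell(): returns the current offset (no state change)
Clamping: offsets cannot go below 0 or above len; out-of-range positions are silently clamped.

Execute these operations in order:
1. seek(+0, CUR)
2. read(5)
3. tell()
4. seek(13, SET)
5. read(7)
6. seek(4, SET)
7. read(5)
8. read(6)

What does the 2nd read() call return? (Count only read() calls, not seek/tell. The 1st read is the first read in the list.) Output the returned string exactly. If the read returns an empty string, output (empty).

Answer: G6XHYO7

Derivation:
After 1 (seek(+0, CUR)): offset=0
After 2 (read(5)): returned 'WUJDG', offset=5
After 3 (tell()): offset=5
After 4 (seek(13, SET)): offset=13
After 5 (read(7)): returned 'G6XHYO7', offset=20
After 6 (seek(4, SET)): offset=4
After 7 (read(5)): returned 'GBZXU', offset=9
After 8 (read(6)): returned 'OHHIG6', offset=15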